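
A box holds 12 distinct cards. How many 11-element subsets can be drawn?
C(12,11) = 12!/(11!×1!) = 12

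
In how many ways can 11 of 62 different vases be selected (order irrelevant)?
C(62,11) = 62!/(11!×51!) = 508271323092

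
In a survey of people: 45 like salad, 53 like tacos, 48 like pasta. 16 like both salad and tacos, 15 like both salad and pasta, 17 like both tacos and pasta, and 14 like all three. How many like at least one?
|A∪B∪C| = 45+53+48-16-15-17+14 = 112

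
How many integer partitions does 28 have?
Pentagonal recurrence p(n) = p(n-1) + p(n-2) - p(n-5) - p(n-7) + p(n-12) + p(n-15) - ... gives p(0..27) = 1, 1, 2, 3, 5, 7, 11, 15, 22, 30, 42, 56, 77, 101, 135, 176, 231, 297, 385, 490, 627, 792, 1002, 1255, 1575, 1958, 2436, 3010. p(28) = p(27) + p(26) - p(23) - p(21) + p(16) + p(13) - p(6) - p(2) = 3010 + 2436 - 1255 - 792 + 231 + 101 - 11 - 2 = 3718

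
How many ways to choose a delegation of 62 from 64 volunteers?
C(64,62) = 64!/(62!×2!) = 2016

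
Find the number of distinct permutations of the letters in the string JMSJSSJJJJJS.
12! / (1! × 7! × 4!) = 3960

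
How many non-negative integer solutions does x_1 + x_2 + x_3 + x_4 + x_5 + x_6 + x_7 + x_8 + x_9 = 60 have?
C(60+9-1, 9-1) = C(68, 8) = 7392009768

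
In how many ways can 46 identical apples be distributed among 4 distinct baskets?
C(46+4-1, 4-1) = C(49, 3) = 18424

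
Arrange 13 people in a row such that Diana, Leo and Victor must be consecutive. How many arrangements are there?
Treat the 3 as one block: (13-3+1)! × 3! = 39916800 × 6 = 239500800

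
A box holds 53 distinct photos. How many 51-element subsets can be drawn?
C(53,51) = 53!/(51!×2!) = 1378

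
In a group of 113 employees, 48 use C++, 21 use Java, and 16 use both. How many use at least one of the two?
|A∪B| = |A| + |B| - |A∩B| = 48 + 21 - 16 = 53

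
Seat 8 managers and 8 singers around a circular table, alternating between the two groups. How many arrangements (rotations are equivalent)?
Fix one of the managers: (8-1)! ways for the remaining managers, × 8! ways for the singers = 5040 × 40320 = 203212800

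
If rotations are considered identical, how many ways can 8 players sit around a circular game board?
Circular: fix one position, arrange the rest. (8-1)! = 5040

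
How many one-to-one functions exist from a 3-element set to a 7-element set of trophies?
P(7,3) = 7!/(7-3)! = 210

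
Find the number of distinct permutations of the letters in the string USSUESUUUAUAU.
13! / (1! × 7! × 2! × 3!) = 102960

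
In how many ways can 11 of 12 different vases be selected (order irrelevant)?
C(12,11) = 12!/(11!×1!) = 12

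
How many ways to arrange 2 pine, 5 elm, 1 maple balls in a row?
8! / (2! × 5! × 1!) = 168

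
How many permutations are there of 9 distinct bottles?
9! = 362880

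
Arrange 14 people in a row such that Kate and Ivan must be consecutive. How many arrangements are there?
Treat the 2 as one block: (14-2+1)! × 2! = 6227020800 × 2 = 12454041600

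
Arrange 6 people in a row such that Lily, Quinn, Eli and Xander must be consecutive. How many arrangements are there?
Treat the 4 as one block: (6-4+1)! × 4! = 6 × 24 = 144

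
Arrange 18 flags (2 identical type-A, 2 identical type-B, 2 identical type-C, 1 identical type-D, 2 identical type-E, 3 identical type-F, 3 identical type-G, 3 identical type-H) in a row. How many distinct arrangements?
18! / (2! × 2! × 2! × 1! × 2! × 3! × 3! × 3!) = 1852538688000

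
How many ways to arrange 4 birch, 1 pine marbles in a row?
5! / (4! × 1!) = 5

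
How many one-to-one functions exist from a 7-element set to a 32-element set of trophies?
P(32,7) = 32!/(32-7)! = 16963914240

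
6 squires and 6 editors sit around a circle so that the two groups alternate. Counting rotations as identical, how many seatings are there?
Fix one of the squires: (6-1)! ways for the remaining squires, × 6! ways for the editors = 120 × 720 = 86400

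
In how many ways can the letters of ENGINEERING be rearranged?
11! / (3! × 3! × 2! × 2! × 1!) = 277200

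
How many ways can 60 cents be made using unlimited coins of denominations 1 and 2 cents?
Coefficient of x^60 in 1/(1-x^1) · 1/(1-x^2). Use j coins of 2 for j = 0..⌊60/2⌋ = 30, the rest in 1s: 30 + 1 = 31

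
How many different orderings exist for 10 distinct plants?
10! = 3628800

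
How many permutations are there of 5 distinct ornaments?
5! = 120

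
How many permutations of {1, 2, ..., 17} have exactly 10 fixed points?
Choose the 10 fixed points C(17,10) = 19448, derange the rest: !7 = Σ_{j=0}^{7} (-1)^j·7!/j! = 5040 - 5040 + 2520 - 840 + 210 - 42 + 7 - 1 = 1854. Product = 19448 × 1854 = 36056592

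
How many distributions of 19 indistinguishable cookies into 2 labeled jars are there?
C(19+2-1, 2-1) = C(20, 1) = 20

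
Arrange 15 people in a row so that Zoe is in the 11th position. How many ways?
Fix one position: (15-1)! = 87178291200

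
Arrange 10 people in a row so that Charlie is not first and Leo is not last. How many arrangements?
By inclusion-exclusion: 10! - 2×(10-1)! + (10-2)! = 3628800 - 725760 + 40320 = 2943360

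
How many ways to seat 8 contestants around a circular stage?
Circular: fix one position, arrange the rest. (8-1)! = 5040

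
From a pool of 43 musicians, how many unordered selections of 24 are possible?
C(43,24) = 43!/(24!×19!) = 800472431850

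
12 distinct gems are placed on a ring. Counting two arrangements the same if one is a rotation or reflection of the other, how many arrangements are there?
(12-1)!/2 = 39916800/2 = 19958400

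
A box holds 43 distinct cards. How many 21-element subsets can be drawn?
C(43,21) = 43!/(21!×22!) = 1052049481860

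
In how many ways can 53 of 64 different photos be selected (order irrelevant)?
C(64,53) = 64!/(53!×11!) = 743595781824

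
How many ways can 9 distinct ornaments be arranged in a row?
9! = 362880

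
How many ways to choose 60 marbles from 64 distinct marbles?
C(64,60) = 64!/(60!×4!) = 635376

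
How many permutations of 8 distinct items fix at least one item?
Complement of the derangements. !8 = Σ_{j=0}^{8} (-1)^j·8!/j! = 40320 - 40320 + 20160 - 6720 + 1680 - 336 + 56 - 8 + 1 = 14833. 8! - !8 = 40320 - 14833 = 25487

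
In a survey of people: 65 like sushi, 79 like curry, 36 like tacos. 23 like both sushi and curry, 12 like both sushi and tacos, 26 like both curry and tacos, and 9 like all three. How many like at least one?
|A∪B∪C| = 65+79+36-23-12-26+9 = 128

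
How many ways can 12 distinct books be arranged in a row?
12! = 479001600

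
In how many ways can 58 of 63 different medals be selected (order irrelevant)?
C(63,58) = 63!/(58!×5!) = 7028847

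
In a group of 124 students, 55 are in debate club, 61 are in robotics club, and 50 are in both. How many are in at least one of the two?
|A∪B| = |A| + |B| - |A∩B| = 55 + 61 - 50 = 66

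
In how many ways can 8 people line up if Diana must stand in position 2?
Fix one position: (8-1)! = 5040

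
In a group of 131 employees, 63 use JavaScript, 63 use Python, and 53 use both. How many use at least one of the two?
|A∪B| = |A| + |B| - |A∩B| = 63 + 63 - 53 = 73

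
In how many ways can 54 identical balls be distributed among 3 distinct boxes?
C(54+3-1, 3-1) = C(56, 2) = 1540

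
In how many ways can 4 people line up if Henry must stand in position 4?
Fix one position: (4-1)! = 6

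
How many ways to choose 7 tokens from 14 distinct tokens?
C(14,7) = 14!/(7!×7!) = 3432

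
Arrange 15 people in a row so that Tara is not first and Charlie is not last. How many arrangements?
By inclusion-exclusion: 15! - 2×(15-1)! + (15-2)! = 1307674368000 - 174356582400 + 6227020800 = 1139544806400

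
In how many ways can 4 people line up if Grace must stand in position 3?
Fix one position: (4-1)! = 6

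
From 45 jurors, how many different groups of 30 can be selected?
C(45,30) = 45!/(30!×15!) = 344867425584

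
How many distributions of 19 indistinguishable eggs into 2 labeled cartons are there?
C(19+2-1, 2-1) = C(20, 1) = 20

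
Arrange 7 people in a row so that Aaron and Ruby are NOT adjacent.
Total - adjacent = 7! - (7-1)!×2 = 5040 - 1440 = 3600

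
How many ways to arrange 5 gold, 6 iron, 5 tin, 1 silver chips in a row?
17! / (5! × 6! × 5! × 1!) = 34306272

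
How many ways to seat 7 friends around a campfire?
Circular: fix one position, arrange the rest. (7-1)! = 720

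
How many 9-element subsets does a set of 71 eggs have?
C(71,9) = 71!/(9!×62!) = 74473879480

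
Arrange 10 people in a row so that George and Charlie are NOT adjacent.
Total - adjacent = 10! - (10-1)!×2 = 3628800 - 725760 = 2903040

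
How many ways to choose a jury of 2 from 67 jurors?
C(67,2) = 67!/(2!×65!) = 2211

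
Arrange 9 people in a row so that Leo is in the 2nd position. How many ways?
Fix one position: (9-1)! = 40320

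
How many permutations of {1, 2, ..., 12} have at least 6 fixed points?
Exactly j fixed points: C(12,j)·!(12-j); sum over j ≥ 6 (derangement numbers via !m = (m-1)·(!(m-1) + !(m-2)): !0..!6 = 1, 0, 1, 2, 9, 44, 265). Σ_{j=6}^{12} C(12,j)·!(12-j) = C(12,6)·!6 + C(12,7)·!5 + C(12,8)·!4 + C(12,9)·!3 + C(12,10)·!2 + C(12,11)·!1 + C(12,12)·!0 = 924·265 + 792·44 + 495·9 + 220·2 + 66·1 + 12·0 + 1·1 = 284670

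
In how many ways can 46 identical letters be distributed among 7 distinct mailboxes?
C(46+7-1, 7-1) = C(52, 6) = 20358520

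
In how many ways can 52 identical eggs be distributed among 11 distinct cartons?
C(52+11-1, 11-1) = C(62, 10) = 107518933731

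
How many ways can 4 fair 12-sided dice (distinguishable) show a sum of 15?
Coefficient of x^15 in (x + x² + ... + x^12)^4. By inclusion-exclusion on dice exceeding 12: Σ_j (-1)^j C(4,j)·C(15-1-12j, 3) = C(4,0)·C(14,3) = 1·364 = 364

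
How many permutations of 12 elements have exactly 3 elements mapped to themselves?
Choose the 3 fixed points C(12,3) = 220, derange the rest: !9 = Σ_{j=0}^{9} (-1)^j·9!/j! = 362880 - 362880 + 181440 - 60480 + 15120 - 3024 + 504 - 72 + 9 - 1 = 133496. Product = 220 × 133496 = 29369120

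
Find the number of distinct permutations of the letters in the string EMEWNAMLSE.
10! / (1! × 1! × 2! × 3! × 1! × 1! × 1!) = 302400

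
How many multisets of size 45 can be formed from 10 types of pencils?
C(45+10-1, 10-1) = C(54, 9) = 5317936260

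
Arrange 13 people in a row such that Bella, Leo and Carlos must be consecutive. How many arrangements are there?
Treat the 3 as one block: (13-3+1)! × 3! = 39916800 × 6 = 239500800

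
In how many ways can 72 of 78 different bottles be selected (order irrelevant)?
C(78,72) = 78!/(72!×6!) = 256851595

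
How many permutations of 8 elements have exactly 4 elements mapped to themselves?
Choose the 4 fixed points C(8,4) = 70, derange the rest: !4 = Σ_{j=0}^{4} (-1)^j·4!/j! = 24 - 24 + 12 - 4 + 1 = 9. Product = 70 × 9 = 630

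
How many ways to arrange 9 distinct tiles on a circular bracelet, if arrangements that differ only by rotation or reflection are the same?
(9-1)!/2 = 40320/2 = 20160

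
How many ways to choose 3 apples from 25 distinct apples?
C(25,3) = 25!/(3!×22!) = 2300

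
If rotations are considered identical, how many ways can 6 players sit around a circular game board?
Circular: fix one position, arrange the rest. (6-1)! = 120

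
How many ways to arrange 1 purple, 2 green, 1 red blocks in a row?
4! / (1! × 2! × 1!) = 12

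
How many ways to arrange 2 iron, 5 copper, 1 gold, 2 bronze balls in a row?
10! / (2! × 5! × 1! × 2!) = 7560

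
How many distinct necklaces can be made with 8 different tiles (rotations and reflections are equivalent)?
(8-1)!/2 = 5040/2 = 2520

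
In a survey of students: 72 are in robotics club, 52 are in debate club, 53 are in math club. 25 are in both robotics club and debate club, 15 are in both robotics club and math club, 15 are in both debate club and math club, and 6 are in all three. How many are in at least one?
|A∪B∪C| = 72+52+53-25-15-15+6 = 128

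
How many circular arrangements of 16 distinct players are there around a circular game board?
Circular: fix one position, arrange the rest. (16-1)! = 1307674368000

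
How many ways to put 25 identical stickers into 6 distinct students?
C(25+6-1, 6-1) = C(30, 5) = 142506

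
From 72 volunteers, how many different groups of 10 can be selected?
C(72,10) = 72!/(10!×62!) = 536211932256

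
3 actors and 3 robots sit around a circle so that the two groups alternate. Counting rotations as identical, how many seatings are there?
Fix one of the actors: (3-1)! ways for the remaining actors, × 3! ways for the robots = 2 × 6 = 12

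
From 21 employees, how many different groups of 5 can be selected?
C(21,5) = 21!/(5!×16!) = 20349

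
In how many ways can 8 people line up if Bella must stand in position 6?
Fix one position: (8-1)! = 5040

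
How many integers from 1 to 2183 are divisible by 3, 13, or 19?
⌊2183/3⌋+⌊2183/13⌋+⌊2183/19⌋ - ⌊2183/39⌋-⌊2183/57⌋-⌊2183/247⌋ + ⌊2183/741⌋ = 727+167+114 - 55-38-8 + 2 = 909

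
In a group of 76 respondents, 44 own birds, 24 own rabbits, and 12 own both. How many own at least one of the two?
|A∪B| = |A| + |B| - |A∩B| = 44 + 24 - 12 = 56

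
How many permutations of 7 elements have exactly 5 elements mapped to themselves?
Choose the 5 fixed points C(7,5) = 21, derange the rest: !2 = Σ_{j=0}^{2} (-1)^j·2!/j! = 2 - 2 + 1 = 1. Product = 21 × 1 = 21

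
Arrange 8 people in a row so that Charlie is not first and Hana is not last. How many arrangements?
By inclusion-exclusion: 8! - 2×(8-1)! + (8-2)! = 40320 - 10080 + 720 = 30960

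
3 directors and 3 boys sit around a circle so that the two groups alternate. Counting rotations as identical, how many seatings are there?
Fix one of the directors: (3-1)! ways for the remaining directors, × 3! ways for the boys = 2 × 6 = 12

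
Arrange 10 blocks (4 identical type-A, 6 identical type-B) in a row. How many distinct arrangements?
10! / (4! × 6!) = 210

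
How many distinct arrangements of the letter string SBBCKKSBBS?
10! / (3! × 4! × 2! × 1!) = 12600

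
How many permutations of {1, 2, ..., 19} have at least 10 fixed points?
Exactly j fixed points: C(19,j)·!(19-j); sum over j ≥ 10 (derangement numbers via !m = (m-1)·(!(m-1) + !(m-2)): !0..!9 = 1, 0, 1, 2, 9, 44, 265, 1854, 14833, 133496). Σ_{j=10}^{19} C(19,j)·!(19-j) = C(19,10)·!9 + C(19,11)·!8 + C(19,12)·!7 + C(19,13)·!6 + C(19,14)·!5 + C(19,15)·!4 + C(19,16)·!3 + C(19,17)·!2 + C(19,18)·!1 + C(19,19)·!0 = 92378·133496 + 75582·14833 + 50388·1854 + 27132·265 + 11628·44 + 3876·9 + 969·2 + 171·1 + 19·0 + 1·1 = 13554359252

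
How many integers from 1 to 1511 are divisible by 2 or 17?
⌊1511/2⌋ + ⌊1511/17⌋ - ⌊1511/34⌋ = 755 + 88 - 44 = 799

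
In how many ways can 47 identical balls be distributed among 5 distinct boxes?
C(47+5-1, 5-1) = C(51, 4) = 249900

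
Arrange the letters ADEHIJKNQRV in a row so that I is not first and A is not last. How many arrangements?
By inclusion-exclusion: 11! - 2×(11-1)! + (11-2)! = 39916800 - 7257600 + 362880 = 33022080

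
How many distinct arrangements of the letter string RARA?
4! / (2! × 2!) = 6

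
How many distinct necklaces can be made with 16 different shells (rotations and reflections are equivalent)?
(16-1)!/2 = 1307674368000/2 = 653837184000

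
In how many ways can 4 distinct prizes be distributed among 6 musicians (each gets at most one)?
P(6,4) = 6!/(6-4)! = 360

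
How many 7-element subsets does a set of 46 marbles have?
C(46,7) = 46!/(7!×39!) = 53524680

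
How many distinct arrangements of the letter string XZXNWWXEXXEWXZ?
14! / (3! × 1! × 2! × 2! × 6!) = 5045040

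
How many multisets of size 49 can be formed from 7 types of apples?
C(49+7-1, 7-1) = C(55, 6) = 28989675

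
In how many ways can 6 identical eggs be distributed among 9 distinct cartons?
C(6+9-1, 9-1) = C(14, 8) = 3003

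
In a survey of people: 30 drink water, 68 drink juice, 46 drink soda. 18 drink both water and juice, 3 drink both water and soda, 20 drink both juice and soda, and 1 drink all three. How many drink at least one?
|A∪B∪C| = 30+68+46-18-3-20+1 = 104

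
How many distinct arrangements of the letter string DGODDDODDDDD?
12! / (1! × 9! × 2!) = 660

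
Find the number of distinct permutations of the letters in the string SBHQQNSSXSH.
11! / (2! × 4! × 2! × 1! × 1! × 1!) = 415800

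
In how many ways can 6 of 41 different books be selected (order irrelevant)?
C(41,6) = 41!/(6!×35!) = 4496388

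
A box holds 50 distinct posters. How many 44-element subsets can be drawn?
C(50,44) = 50!/(44!×6!) = 15890700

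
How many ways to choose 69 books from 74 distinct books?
C(74,69) = 74!/(69!×5!) = 16108764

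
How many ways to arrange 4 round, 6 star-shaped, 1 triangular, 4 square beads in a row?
15! / (4! × 6! × 1! × 4!) = 3153150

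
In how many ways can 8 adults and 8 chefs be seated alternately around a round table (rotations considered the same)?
Fix one of the adults: (8-1)! ways for the remaining adults, × 8! ways for the chefs = 5040 × 40320 = 203212800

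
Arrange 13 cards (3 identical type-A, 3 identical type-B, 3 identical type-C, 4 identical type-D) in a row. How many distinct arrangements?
13! / (3! × 3! × 3! × 4!) = 1201200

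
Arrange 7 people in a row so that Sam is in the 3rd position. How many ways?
Fix one position: (7-1)! = 720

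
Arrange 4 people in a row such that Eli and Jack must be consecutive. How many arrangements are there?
Treat the 2 as one block: (4-2+1)! × 2! = 6 × 2 = 12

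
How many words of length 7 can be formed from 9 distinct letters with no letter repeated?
P(9,7) = 9!/(9-7)! = 181440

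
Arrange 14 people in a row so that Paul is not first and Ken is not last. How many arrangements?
By inclusion-exclusion: 14! - 2×(14-1)! + (14-2)! = 87178291200 - 12454041600 + 479001600 = 75203251200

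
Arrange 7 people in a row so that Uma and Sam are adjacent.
Treat as block: (7-1)! × 2! = 720 × 2 = 1440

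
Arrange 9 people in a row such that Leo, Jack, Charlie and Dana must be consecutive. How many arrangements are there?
Treat the 4 as one block: (9-4+1)! × 4! = 720 × 24 = 17280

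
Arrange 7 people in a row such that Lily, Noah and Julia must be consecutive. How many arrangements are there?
Treat the 3 as one block: (7-3+1)! × 3! = 120 × 6 = 720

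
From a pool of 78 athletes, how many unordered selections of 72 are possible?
C(78,72) = 78!/(72!×6!) = 256851595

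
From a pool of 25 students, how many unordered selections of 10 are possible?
C(25,10) = 25!/(10!×15!) = 3268760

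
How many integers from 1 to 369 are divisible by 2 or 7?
⌊369/2⌋ + ⌊369/7⌋ - ⌊369/14⌋ = 184 + 52 - 26 = 210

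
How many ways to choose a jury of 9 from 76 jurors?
C(76,9) = 76!/(9!×67!) = 142466675900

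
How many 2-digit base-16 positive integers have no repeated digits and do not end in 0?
Last digit: 15 nonzero choices. First digit: 14 (nonzero, ≠last). Middle 0: P(14,0) = 1. Total = 210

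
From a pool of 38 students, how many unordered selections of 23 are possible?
C(38,23) = 38!/(23!×15!) = 15471286560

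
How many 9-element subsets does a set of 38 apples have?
C(38,9) = 38!/(9!×29!) = 163011640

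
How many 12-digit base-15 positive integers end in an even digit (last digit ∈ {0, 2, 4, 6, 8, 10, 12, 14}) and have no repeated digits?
Last∈{0,2,4,6,8,10,12,14}. Last=0: 14529715200. Last nonzero: 7×13×P(13,10) = 94443148800. Total = 108972864000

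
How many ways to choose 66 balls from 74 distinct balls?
C(74,66) = 74!/(66!×8!) = 15071474661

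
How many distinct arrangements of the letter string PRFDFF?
6! / (1! × 1! × 3! × 1!) = 120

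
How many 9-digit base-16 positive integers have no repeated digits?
First digit: 15 choices (nonzero). Then descending: 15 × 15 × 14 × 13 × 12 × 11 × 10 × 9 × 8 = 3891888000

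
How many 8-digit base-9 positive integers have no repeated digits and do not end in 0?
Last digit: 8 nonzero choices. First digit: 7 (nonzero, ≠last). Middle 6: P(7,6) = 5040. Total = 282240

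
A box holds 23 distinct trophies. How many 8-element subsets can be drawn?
C(23,8) = 23!/(8!×15!) = 490314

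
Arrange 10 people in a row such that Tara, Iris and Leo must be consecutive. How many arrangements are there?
Treat the 3 as one block: (10-3+1)! × 3! = 40320 × 6 = 241920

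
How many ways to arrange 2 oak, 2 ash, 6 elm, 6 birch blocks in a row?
16! / (2! × 2! × 6! × 6!) = 10090080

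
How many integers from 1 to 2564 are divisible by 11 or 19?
⌊2564/11⌋ + ⌊2564/19⌋ - ⌊2564/209⌋ = 233 + 134 - 12 = 355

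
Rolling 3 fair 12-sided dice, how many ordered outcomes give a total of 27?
Coefficient of x^27 in (x + x² + ... + x^12)^3. By inclusion-exclusion on dice exceeding 12: Σ_j (-1)^j C(3,j)·C(27-1-12j, 2) = C(3,0)·C(26,2) - C(3,1)·C(14,2) + C(3,2)·C(2,2) = 1·325 - 3·91 + 3·1 = 55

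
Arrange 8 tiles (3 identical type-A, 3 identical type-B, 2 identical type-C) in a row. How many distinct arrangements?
8! / (3! × 3! × 2!) = 560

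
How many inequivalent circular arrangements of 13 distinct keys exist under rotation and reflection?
(13-1)!/2 = 479001600/2 = 239500800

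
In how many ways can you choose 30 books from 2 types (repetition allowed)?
C(30+2-1, 2-1) = C(31, 1) = 31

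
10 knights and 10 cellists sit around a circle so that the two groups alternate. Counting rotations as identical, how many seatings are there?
Fix one of the knights: (10-1)! ways for the remaining knights, × 10! ways for the cellists = 362880 × 3628800 = 1316818944000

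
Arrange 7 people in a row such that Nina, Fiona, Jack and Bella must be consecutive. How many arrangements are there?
Treat the 4 as one block: (7-4+1)! × 4! = 24 × 24 = 576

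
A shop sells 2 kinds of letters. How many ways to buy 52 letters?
C(52+2-1, 2-1) = C(53, 1) = 53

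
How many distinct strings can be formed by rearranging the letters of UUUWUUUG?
8! / (6! × 1! × 1!) = 56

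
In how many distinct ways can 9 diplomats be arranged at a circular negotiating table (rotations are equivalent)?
Circular: fix one position, arrange the rest. (9-1)! = 40320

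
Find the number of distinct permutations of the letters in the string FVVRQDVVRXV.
11! / (2! × 1! × 5! × 1! × 1! × 1!) = 166320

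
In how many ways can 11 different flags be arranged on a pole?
11! = 39916800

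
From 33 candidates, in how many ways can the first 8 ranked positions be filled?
P(33,8) = 33!/(33-8)! = 559809169920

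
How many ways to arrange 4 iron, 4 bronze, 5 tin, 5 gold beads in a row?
18! / (4! × 4! × 5! × 5!) = 771891120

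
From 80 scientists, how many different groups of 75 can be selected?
C(80,75) = 80!/(75!×5!) = 24040016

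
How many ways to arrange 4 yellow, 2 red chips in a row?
6! / (4! × 2!) = 15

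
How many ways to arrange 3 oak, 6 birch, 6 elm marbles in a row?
15! / (3! × 6! × 6!) = 420420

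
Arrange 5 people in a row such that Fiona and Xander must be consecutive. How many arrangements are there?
Treat the 2 as one block: (5-2+1)! × 2! = 24 × 2 = 48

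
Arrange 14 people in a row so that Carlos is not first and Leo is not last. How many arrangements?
By inclusion-exclusion: 14! - 2×(14-1)! + (14-2)! = 87178291200 - 12454041600 + 479001600 = 75203251200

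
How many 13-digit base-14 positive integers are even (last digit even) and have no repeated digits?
Last∈{0,2,4,6,8,10,12}. Last=0: 6227020800. Last nonzero: 6×12×P(12,11) = 34488115200. Total = 40715136000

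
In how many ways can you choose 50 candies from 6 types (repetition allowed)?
C(50+6-1, 6-1) = C(55, 5) = 3478761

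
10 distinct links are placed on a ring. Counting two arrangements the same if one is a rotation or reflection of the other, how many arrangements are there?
(10-1)!/2 = 362880/2 = 181440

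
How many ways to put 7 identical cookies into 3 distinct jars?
C(7+3-1, 3-1) = C(9, 2) = 36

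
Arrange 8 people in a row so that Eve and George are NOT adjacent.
Total - adjacent = 8! - (8-1)!×2 = 40320 - 10080 = 30240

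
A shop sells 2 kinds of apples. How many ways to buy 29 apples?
C(29+2-1, 2-1) = C(30, 1) = 30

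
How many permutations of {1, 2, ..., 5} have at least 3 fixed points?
Exactly j fixed points: C(5,j)·!(5-j); sum over j ≥ 3 (derangement numbers via !m = (m-1)·(!(m-1) + !(m-2)): !0..!2 = 1, 0, 1). Σ_{j=3}^{5} C(5,j)·!(5-j) = C(5,3)·!2 + C(5,4)·!1 + C(5,5)·!0 = 10·1 + 5·0 + 1·1 = 11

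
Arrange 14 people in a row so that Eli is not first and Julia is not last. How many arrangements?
By inclusion-exclusion: 14! - 2×(14-1)! + (14-2)! = 87178291200 - 12454041600 + 479001600 = 75203251200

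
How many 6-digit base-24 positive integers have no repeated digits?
First digit: 23 choices (nonzero). Then descending: 23 × 23 × 22 × 21 × 20 × 19 = 92871240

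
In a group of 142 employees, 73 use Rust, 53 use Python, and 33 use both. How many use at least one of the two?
|A∪B| = |A| + |B| - |A∩B| = 73 + 53 - 33 = 93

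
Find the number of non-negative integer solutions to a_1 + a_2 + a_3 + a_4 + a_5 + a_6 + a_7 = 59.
C(59+7-1, 7-1) = C(65, 6) = 82598880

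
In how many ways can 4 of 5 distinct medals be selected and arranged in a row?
P(5,4) = 5!/(5-4)! = 120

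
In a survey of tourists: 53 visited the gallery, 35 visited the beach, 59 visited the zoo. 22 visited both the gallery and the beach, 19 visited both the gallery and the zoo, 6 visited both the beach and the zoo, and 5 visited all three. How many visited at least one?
|A∪B∪C| = 53+35+59-22-19-6+5 = 105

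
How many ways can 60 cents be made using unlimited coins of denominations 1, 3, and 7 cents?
Coefficient of x^60 in 1/(1-x^1) · 1/(1-x^3) · 1/(1-x^7). Case on j = number of 7-cent coins (j = 0..8); remainder r = 60 - 7j is made from {1,3} in ⌊r/3⌋+1 ways. r = 60, 53, 46, 39, 32, 25, 18, 11, 4 → 21 + 18 + 16 + 14 + 11 + 9 + 7 + 4 + 2 = 102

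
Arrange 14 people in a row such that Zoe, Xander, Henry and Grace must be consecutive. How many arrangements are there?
Treat the 4 as one block: (14-4+1)! × 4! = 39916800 × 24 = 958003200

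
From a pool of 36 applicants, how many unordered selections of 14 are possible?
C(36,14) = 36!/(14!×22!) = 3796297200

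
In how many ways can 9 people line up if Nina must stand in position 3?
Fix one position: (9-1)! = 40320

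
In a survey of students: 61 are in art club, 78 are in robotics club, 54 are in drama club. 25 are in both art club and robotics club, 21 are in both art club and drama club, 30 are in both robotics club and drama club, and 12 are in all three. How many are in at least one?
|A∪B∪C| = 61+78+54-25-21-30+12 = 129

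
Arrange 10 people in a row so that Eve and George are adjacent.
Treat as block: (10-1)! × 2! = 362880 × 2 = 725760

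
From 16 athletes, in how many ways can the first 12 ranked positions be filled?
P(16,12) = 16!/(16-12)! = 871782912000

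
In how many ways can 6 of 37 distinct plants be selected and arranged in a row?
P(37,6) = 37!/(37-6)! = 1673844480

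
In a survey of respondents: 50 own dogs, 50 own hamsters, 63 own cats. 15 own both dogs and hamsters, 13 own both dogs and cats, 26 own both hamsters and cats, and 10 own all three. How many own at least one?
|A∪B∪C| = 50+50+63-15-13-26+10 = 119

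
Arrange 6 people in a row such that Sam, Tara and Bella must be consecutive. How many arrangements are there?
Treat the 3 as one block: (6-3+1)! × 3! = 24 × 6 = 144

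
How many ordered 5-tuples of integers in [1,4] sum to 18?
Coefficient of x^18 in (x + x² + ... + x^4)^5. By inclusion-exclusion on dice exceeding 4: Σ_j (-1)^j C(5,j)·C(18-1-4j, 4) = C(5,0)·C(17,4) - C(5,1)·C(13,4) + C(5,2)·C(9,4) - C(5,3)·C(5,4) = 1·2380 - 5·715 + 10·126 - 10·5 = 15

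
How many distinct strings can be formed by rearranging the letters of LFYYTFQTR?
9! / (1! × 2! × 2! × 2! × 1! × 1!) = 45360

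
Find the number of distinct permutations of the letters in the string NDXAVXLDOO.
10! / (2! × 2! × 1! × 1! × 1! × 2! × 1!) = 453600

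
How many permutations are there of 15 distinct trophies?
15! = 1307674368000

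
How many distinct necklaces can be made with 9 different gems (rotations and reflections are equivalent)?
(9-1)!/2 = 40320/2 = 20160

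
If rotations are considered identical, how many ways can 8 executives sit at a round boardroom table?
Circular: fix one position, arrange the rest. (8-1)! = 5040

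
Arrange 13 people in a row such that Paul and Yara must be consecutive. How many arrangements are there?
Treat the 2 as one block: (13-2+1)! × 2! = 479001600 × 2 = 958003200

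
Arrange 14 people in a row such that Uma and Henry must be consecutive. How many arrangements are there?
Treat the 2 as one block: (14-2+1)! × 2! = 6227020800 × 2 = 12454041600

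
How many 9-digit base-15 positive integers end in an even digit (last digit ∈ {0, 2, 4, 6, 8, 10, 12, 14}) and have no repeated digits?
Last∈{0,2,4,6,8,10,12,14}. Last=0: 121080960. Last nonzero: 7×13×P(13,7) = 787026240. Total = 908107200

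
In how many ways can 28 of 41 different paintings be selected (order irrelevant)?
C(41,28) = 41!/(28!×13!) = 17620076360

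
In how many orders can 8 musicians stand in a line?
8! = 40320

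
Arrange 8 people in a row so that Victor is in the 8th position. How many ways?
Fix one position: (8-1)! = 5040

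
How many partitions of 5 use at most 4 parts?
By conjugation, equals partitions of 5 into parts ≤ 4. Let r_j(i) = number of partitions of i into parts ≤ j, for i = 0..5. r_1(i) = 1 for all i; r_j(i) = r_{j-1}(i) + r_j(i-j). Rows j = 2..4: ≤2: 1 1 2 2 3 3; ≤3: 1 1 2 3 4 5; ≤4: 1 1 2 3 5 6. r_4(5) = 6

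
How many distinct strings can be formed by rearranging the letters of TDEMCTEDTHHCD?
13! / (1! × 3! × 2! × 2! × 3! × 2!) = 21621600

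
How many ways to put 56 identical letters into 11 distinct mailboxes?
C(56+11-1, 11-1) = C(66, 10) = 210980549208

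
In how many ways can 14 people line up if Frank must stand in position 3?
Fix one position: (14-1)! = 6227020800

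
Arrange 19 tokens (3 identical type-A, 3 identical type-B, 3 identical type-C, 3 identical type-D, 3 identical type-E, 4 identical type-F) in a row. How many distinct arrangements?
19! / (3! × 3! × 3! × 3! × 3! × 4!) = 651819168000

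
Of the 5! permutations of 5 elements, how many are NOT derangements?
Complement of the derangements. !5 = Σ_{j=0}^{5} (-1)^j·5!/j! = 120 - 120 + 60 - 20 + 5 - 1 = 44. 5! - !5 = 120 - 44 = 76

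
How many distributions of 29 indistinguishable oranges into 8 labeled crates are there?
C(29+8-1, 8-1) = C(36, 7) = 8347680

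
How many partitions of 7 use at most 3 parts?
By conjugation, equals partitions of 7 into parts ≤ 3. Let r_j(i) = number of partitions of i into parts ≤ j, for i = 0..7. r_1(i) = 1 for all i; r_j(i) = r_{j-1}(i) + r_j(i-j). Rows j = 2..3: ≤2: 1 1 2 2 3 3 4 4; ≤3: 1 1 2 3 4 5 7 8. r_3(7) = 8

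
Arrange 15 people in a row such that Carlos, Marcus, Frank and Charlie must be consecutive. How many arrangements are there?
Treat the 4 as one block: (15-4+1)! × 4! = 479001600 × 24 = 11496038400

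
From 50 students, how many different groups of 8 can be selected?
C(50,8) = 50!/(8!×42!) = 536878650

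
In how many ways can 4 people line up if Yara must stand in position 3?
Fix one position: (4-1)! = 6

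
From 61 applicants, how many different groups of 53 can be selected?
C(61,53) = 61!/(53!×8!) = 2944827765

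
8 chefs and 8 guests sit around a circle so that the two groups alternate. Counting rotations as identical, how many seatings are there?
Fix one of the chefs: (8-1)! ways for the remaining chefs, × 8! ways for the guests = 5040 × 40320 = 203212800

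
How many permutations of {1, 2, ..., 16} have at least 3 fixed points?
Exactly j fixed points: C(16,j)·!(16-j); sum over j ≥ 3 (derangement numbers via !m = (m-1)·(!(m-1) + !(m-2)): !0..!13 = 1, 0, 1, 2, 9, 44, 265, 1854, 14833, 133496, 1334961, 14684570, 176214841, 2290792932). Σ_{j=3}^{16} C(16,j)·!(16-j) = C(16,3)·!13 + C(16,4)·!12 + C(16,5)·!11 + C(16,6)·!10 + C(16,7)·!9 + C(16,8)·!8 + C(16,9)·!7 + C(16,10)·!6 + C(16,11)·!5 + C(16,12)·!4 + C(16,13)·!3 + C(16,14)·!2 + C(16,15)·!1 + C(16,16)·!0 = 560·2290792932 + 1820·176214841 + 4368·14684570 + 8008·1334961 + 11440·133496 + 12870·14833 + 11440·1854 + 8008·265 + 4368·44 + 1820·9 + 560·2 + 120·1 + 16·0 + 1·1 = 1680129258631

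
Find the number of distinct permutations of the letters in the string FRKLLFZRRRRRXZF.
15! / (3! × 6! × 2! × 2! × 1! × 1!) = 75675600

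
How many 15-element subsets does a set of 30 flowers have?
C(30,15) = 30!/(15!×15!) = 155117520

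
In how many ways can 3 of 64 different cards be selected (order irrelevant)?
C(64,3) = 64!/(3!×61!) = 41664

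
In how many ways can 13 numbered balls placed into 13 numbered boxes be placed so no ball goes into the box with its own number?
!13 = Σ_{j=0}^{13} (-1)^j·13!/j! = 6227020800 - 6227020800 + 3113510400 - 1037836800 + 259459200 - 51891840 + 8648640 - 1235520 + 154440 - 17160 + 1716 - 156 + 13 - 1 = 2290792932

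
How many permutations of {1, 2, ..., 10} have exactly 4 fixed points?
Choose the 4 fixed points C(10,4) = 210, derange the rest: !6 = Σ_{j=0}^{6} (-1)^j·6!/j! = 720 - 720 + 360 - 120 + 30 - 6 + 1 = 265. Product = 210 × 265 = 55650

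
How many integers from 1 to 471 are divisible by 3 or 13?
⌊471/3⌋ + ⌊471/13⌋ - ⌊471/39⌋ = 157 + 36 - 12 = 181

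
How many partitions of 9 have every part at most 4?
Let r_j(i) = number of partitions of i into parts ≤ j, for i = 0..9. r_1(i) = 1 for all i; r_j(i) = r_{j-1}(i) + r_j(i-j). Rows j = 2..4: ≤2: 1 1 2 2 3 3 4 4 5 5; ≤3: 1 1 2 3 4 5 7 8 10 12; ≤4: 1 1 2 3 5 6 9 11 15 18. r_4(9) = 18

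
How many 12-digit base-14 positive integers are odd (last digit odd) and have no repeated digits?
Last∈{1,3,5,7,9,11,13}. Last=0: 0. Last nonzero: 7×12×P(12,10) = 20118067200. Total = 20118067200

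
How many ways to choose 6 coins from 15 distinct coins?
C(15,6) = 15!/(6!×9!) = 5005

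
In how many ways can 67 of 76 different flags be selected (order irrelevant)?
C(76,67) = 76!/(67!×9!) = 142466675900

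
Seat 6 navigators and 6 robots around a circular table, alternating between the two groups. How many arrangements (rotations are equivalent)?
Fix one of the navigators: (6-1)! ways for the remaining navigators, × 6! ways for the robots = 120 × 720 = 86400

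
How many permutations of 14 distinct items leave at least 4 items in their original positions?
Exactly j fixed points: C(14,j)·!(14-j); sum over j ≥ 4 (derangement numbers via !m = (m-1)·(!(m-1) + !(m-2)): !0..!10 = 1, 0, 1, 2, 9, 44, 265, 1854, 14833, 133496, 1334961). Σ_{j=4}^{14} C(14,j)·!(14-j) = C(14,4)·!10 + C(14,5)·!9 + C(14,6)·!8 + C(14,7)·!7 + C(14,8)·!6 + C(14,9)·!5 + C(14,10)·!4 + C(14,11)·!3 + C(14,12)·!2 + C(14,13)·!1 + C(14,14)·!0 = 1001·1334961 + 2002·133496 + 3003·14833 + 3432·1854 + 3003·265 + 2002·44 + 1001·9 + 364·2 + 91·1 + 14·0 + 1·1 = 1655355092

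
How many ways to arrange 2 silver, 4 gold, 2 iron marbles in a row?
8! / (2! × 4! × 2!) = 420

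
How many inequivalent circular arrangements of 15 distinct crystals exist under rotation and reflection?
(15-1)!/2 = 87178291200/2 = 43589145600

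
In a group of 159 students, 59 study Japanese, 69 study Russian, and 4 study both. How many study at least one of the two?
|A∪B| = |A| + |B| - |A∩B| = 59 + 69 - 4 = 124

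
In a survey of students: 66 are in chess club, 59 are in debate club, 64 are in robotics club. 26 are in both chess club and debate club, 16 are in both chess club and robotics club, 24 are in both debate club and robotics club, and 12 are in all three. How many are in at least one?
|A∪B∪C| = 66+59+64-26-16-24+12 = 135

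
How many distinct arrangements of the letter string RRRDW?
5! / (1! × 3! × 1!) = 20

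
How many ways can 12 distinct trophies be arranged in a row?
12! = 479001600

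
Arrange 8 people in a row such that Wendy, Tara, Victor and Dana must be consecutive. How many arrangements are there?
Treat the 4 as one block: (8-4+1)! × 4! = 120 × 24 = 2880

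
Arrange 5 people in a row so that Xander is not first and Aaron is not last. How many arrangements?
By inclusion-exclusion: 5! - 2×(5-1)! + (5-2)! = 120 - 48 + 6 = 78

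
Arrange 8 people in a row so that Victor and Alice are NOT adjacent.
Total - adjacent = 8! - (8-1)!×2 = 40320 - 10080 = 30240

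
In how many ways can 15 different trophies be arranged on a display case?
15! = 1307674368000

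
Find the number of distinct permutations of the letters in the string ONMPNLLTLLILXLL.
15! / (1! × 1! × 2! × 1! × 1! × 7! × 1! × 1!) = 129729600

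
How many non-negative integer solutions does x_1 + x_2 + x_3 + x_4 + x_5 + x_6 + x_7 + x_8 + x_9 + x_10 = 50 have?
C(50+10-1, 10-1) = C(59, 9) = 12565671261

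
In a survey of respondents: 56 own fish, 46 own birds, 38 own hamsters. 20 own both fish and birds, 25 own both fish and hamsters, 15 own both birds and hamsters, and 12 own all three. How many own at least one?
|A∪B∪C| = 56+46+38-20-25-15+12 = 92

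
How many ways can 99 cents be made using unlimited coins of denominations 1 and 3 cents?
Coefficient of x^99 in 1/(1-x^1) · 1/(1-x^3). Use j coins of 3 for j = 0..⌊99/3⌋ = 33, the rest in 1s: 33 + 1 = 34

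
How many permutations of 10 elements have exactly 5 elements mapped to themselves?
Choose the 5 fixed points C(10,5) = 252, derange the rest: !5 = Σ_{j=0}^{5} (-1)^j·5!/j! = 120 - 120 + 60 - 20 + 5 - 1 = 44. Product = 252 × 44 = 11088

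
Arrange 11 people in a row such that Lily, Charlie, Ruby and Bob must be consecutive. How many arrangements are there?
Treat the 4 as one block: (11-4+1)! × 4! = 40320 × 24 = 967680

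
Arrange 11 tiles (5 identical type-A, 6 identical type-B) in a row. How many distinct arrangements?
11! / (5! × 6!) = 462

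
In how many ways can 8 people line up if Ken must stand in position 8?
Fix one position: (8-1)! = 5040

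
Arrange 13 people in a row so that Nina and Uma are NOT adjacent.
Total - adjacent = 13! - (13-1)!×2 = 6227020800 - 958003200 = 5269017600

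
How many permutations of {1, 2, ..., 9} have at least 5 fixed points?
Exactly j fixed points: C(9,j)·!(9-j); sum over j ≥ 5 (derangement numbers via !m = (m-1)·(!(m-1) + !(m-2)): !0..!4 = 1, 0, 1, 2, 9). Σ_{j=5}^{9} C(9,j)·!(9-j) = C(9,5)·!4 + C(9,6)·!3 + C(9,7)·!2 + C(9,8)·!1 + C(9,9)·!0 = 126·9 + 84·2 + 36·1 + 9·0 + 1·1 = 1339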